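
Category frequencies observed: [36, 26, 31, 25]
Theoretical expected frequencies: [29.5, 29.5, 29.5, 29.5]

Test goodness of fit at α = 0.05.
Chi-square goodness of fit test:
H₀: observed counts match expected distribution
H₁: observed counts differ from expected distribution
df = k - 1 = 3
χ² = Σ(O - E)²/E
   = (36 - 29.5)²/29.5 + (26 - 29.5)²/29.5 + (31 - 29.5)²/29.5 + (25 - 29.5)²/29.5
   = 1.432 + 0.415 + 0.076 + 0.686
   = 2.61
p-value = 0.4557

Since p-value > α = 0.05, we fail to reject H₀.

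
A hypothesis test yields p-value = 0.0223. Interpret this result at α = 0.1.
Since p = 0.0223 < α = 0.1, reject H₀.
There is sufficient evidence to reject the null hypothesis; the result is statistically significant at the 0.1 level.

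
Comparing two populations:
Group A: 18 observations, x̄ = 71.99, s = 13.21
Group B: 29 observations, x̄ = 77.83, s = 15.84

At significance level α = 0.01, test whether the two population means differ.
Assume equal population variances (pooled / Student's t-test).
Student's two-sample t-test (equal variances):
H₀: μ₁ = μ₂
H₁: μ₁ ≠ μ₂
df = n₁ + n₂ - 2 = 45
Pooled variance s_p² = [(n₁-1)s₁² + (n₂-1)s₂²] / (n₁ + n₂ - 2) = [(17)(13.21²) + (28)(15.84²)] / 45 = 222.0428
SE = √(s_p²(1/n₁ + 1/n₂)) = √(222.0428 × (1/18 + 1/29)) = 4.4713
t = (x̄₁ - x̄₂) / SE = (71.99 - 77.83) / 4.4713 = -5.84 / 4.4713 = -1.306
p-value = 0.1982

Since p-value > α = 0.01, we fail to reject H₀.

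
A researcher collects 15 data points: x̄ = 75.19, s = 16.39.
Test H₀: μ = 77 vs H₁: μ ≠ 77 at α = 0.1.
One-sample t-test:
H₀: μ = 77
H₁: μ ≠ 77
df = n - 1 = 14
t = (x̄ - μ₀) / (s/√n) = (75.19 - 77) / (16.39/√15) = -0.428
p-value = 0.6754

Since p-value > α = 0.1, we fail to reject H₀.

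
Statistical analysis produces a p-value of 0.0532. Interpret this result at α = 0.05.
Since p = 0.0532 > α = 0.05, fail to reject H₀.
There is insufficient evidence to reject the null hypothesis; the result is not statistically significant at the 0.05 level.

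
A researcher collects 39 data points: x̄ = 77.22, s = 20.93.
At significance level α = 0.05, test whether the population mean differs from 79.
One-sample t-test:
H₀: μ = 79
H₁: μ ≠ 79
df = n - 1 = 38
t = (x̄ - μ₀) / (s/√n) = (77.22 - 79) / (20.93/√39) = -0.531
p-value = 0.5984

Since p-value > α = 0.05, we fail to reject H₀.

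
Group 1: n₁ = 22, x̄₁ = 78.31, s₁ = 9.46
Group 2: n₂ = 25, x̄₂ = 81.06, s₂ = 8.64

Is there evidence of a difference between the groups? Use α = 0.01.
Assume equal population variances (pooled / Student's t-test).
Student's two-sample t-test (equal variances):
H₀: μ₁ = μ₂
H₁: μ₁ ≠ μ₂
df = n₁ + n₂ - 2 = 45
Pooled variance s_p² = [(n₁-1)s₁² + (n₂-1)s₂²] / (n₁ + n₂ - 2) = [(21)(9.46²) + (24)(8.64²)] / 45 = 81.5759
SE = √(s_p²(1/n₁ + 1/n₂)) = √(81.5759 × (1/22 + 1/25)) = 2.6403
t = (x̄₁ - x̄₂) / SE = (78.31 - 81.06) / 2.6403 = -2.75 / 2.6403 = -1.042
p-value = 0.3032

Since p-value > α = 0.01, we fail to reject H₀.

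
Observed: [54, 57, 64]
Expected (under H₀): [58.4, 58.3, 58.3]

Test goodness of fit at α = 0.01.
Chi-square goodness of fit test:
H₀: observed counts match expected distribution
H₁: observed counts differ from expected distribution
df = k - 1 = 2
χ² = Σ(O - E)²/E
   = (54 - 58.4)²/58.4 + (57 - 58.3)²/58.3 + (64 - 58.3)²/58.3
   = 0.332 + 0.029 + 0.557
   = 0.92
p-value = 0.6320

Since p-value > α = 0.01, we fail to reject H₀.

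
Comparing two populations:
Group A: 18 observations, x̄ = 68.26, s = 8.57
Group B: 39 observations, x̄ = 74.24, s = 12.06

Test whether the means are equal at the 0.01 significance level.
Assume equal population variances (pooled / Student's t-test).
Student's two-sample t-test (equal variances):
H₀: μ₁ = μ₂
H₁: μ₁ ≠ μ₂
df = n₁ + n₂ - 2 = 55
Pooled variance s_p² = [(n₁-1)s₁² + (n₂-1)s₂²] / (n₁ + n₂ - 2) = [(17)(8.57²) + (38)(12.06²)] / 55 = 123.1895
SE = √(s_p²(1/n₁ + 1/n₂)) = √(123.1895 × (1/18 + 1/39)) = 3.1627
t = (x̄₁ - x̄₂) / SE = (68.26 - 74.24) / 3.1627 = -5.98 / 3.1627 = -1.891
p-value = 0.0639

Since p-value > α = 0.01, we fail to reject H₀.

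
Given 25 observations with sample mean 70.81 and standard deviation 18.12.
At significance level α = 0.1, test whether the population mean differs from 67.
One-sample t-test:
H₀: μ = 67
H₁: μ ≠ 67
df = n - 1 = 24
t = (x̄ - μ₀) / (s/√n) = (70.81 - 67) / (18.12/√25) = 1.051
p-value = 0.3036

Since p-value > α = 0.1, we fail to reject H₀.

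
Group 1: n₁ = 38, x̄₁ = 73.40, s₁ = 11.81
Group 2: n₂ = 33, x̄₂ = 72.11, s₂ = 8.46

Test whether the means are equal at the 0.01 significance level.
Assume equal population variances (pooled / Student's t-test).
Student's two-sample t-test (equal variances):
H₀: μ₁ = μ₂
H₁: μ₁ ≠ μ₂
df = n₁ + n₂ - 2 = 69
Pooled variance s_p² = [(n₁-1)s₁² + (n₂-1)s₂²] / (n₁ + n₂ - 2) = [(37)(11.81²) + (32)(8.46²)] / 69 = 107.9842
SE = √(s_p²(1/n₁ + 1/n₂)) = √(107.9842 × (1/38 + 1/33)) = 2.4726
t = (x̄₁ - x̄₂) / SE = (73.40 - 72.11) / 2.4726 = 1.29 / 2.4726 = 0.522
p-value = 0.6035

Since p-value > α = 0.01, we fail to reject H₀.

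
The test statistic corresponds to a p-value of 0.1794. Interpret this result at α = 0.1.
Since p = 0.1794 > α = 0.1, fail to reject H₀.
There is insufficient evidence to reject the null hypothesis; the result is not statistically significant at the 0.1 level.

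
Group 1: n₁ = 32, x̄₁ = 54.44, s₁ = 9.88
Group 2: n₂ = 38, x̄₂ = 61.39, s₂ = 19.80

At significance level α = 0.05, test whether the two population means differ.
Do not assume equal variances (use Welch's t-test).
Welch's two-sample t-test:
H₀: μ₁ = μ₂
H₁: μ₁ ≠ μ₂
s₁²/n₁ = 9.88²/32 = 3.0505,  s₂²/n₂ = 19.80²/38 = 10.3168
SE = √(s₁²/n₁ + s₂²/n₂) = √(3.0505 + 10.3168) = 3.6561
df (Welch-Satterthwaite) = (s₁²/n₁ + s₂²/n₂)² / [(s₁²/n₁)²/(n₁-1) + (s₂²/n₂)²/(n₂-1)] ≈ 56.25
t = (x̄₁ - x̄₂) / SE = (54.44 - 61.39) / 3.6561 = -6.95 / 3.6561 = -1.901
p-value = 0.0624

Since p-value > α = 0.05, we fail to reject H₀.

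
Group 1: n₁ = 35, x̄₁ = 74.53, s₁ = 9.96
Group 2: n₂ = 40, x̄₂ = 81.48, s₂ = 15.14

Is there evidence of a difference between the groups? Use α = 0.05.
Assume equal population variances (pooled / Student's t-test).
Student's two-sample t-test (equal variances):
H₀: μ₁ = μ₂
H₁: μ₁ ≠ μ₂
df = n₁ + n₂ - 2 = 73
Pooled variance s_p² = [(n₁-1)s₁² + (n₂-1)s₂²] / (n₁ + n₂ - 2) = [(34)(9.96²) + (39)(15.14²)] / 73 = 168.6633
SE = √(s_p²(1/n₁ + 1/n₂)) = √(168.6633 × (1/35 + 1/40)) = 3.0059
t = (x̄₁ - x̄₂) / SE = (74.53 - 81.48) / 3.0059 = -6.95 / 3.0059 = -2.312
p-value = 0.0236

Since p-value < α = 0.05, we reject H₀.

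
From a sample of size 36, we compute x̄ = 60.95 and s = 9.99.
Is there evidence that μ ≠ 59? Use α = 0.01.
One-sample t-test:
H₀: μ = 59
H₁: μ ≠ 59
df = n - 1 = 35
t = (x̄ - μ₀) / (s/√n) = (60.95 - 59) / (9.99/√36) = 1.171
p-value = 0.2494

Since p-value > α = 0.01, we fail to reject H₀.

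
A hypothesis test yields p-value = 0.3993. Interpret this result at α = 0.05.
Since p = 0.3993 > α = 0.05, fail to reject H₀.
There is insufficient evidence to reject the null hypothesis; the result is not statistically significant at the 0.05 level.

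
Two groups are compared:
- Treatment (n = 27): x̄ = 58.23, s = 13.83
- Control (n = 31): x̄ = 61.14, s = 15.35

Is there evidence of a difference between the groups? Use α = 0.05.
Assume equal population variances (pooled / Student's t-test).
Student's two-sample t-test (equal variances):
H₀: μ₁ = μ₂
H₁: μ₁ ≠ μ₂
df = n₁ + n₂ - 2 = 56
Pooled variance s_p² = [(n₁-1)s₁² + (n₂-1)s₂²] / (n₁ + n₂ - 2) = [(26)(13.83²) + (30)(15.35²)] / 56 = 215.0298
SE = √(s_p²(1/n₁ + 1/n₂)) = √(215.0298 × (1/27 + 1/31)) = 3.8601
t = (x̄₁ - x̄₂) / SE = (58.23 - 61.14) / 3.8601 = -2.91 / 3.8601 = -0.754
p-value = 0.4541

Since p-value > α = 0.05, we fail to reject H₀.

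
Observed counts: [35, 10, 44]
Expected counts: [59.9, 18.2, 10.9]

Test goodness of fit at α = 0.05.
Chi-square goodness of fit test:
H₀: observed counts match expected distribution
H₁: observed counts differ from expected distribution
df = k - 1 = 2
χ² = Σ(O - E)²/E
   = (35 - 59.9)²/59.9 + (10 - 18.2)²/18.2 + (44 - 10.9)²/10.9
   = 10.351 + 3.695 + 100.515
   = 114.56
p-value < 0.0001

Since p-value < α = 0.05, we reject H₀.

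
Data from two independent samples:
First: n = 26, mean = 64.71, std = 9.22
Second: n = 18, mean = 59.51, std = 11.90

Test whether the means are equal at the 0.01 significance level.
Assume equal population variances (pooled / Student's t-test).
Student's two-sample t-test (equal variances):
H₀: μ₁ = μ₂
H₁: μ₁ ≠ μ₂
df = n₁ + n₂ - 2 = 42
Pooled variance s_p² = [(n₁-1)s₁² + (n₂-1)s₂²] / (n₁ + n₂ - 2) = [(25)(9.22²) + (17)(11.90²)] / 42 = 107.9186
SE = √(s_p²(1/n₁ + 1/n₂)) = √(107.9186 × (1/26 + 1/18)) = 3.1853
t = (x̄₁ - x̄₂) / SE = (64.71 - 59.51) / 3.1853 = 5.20 / 3.1853 = 1.632
p-value = 0.1101

Since p-value > α = 0.01, we fail to reject H₀.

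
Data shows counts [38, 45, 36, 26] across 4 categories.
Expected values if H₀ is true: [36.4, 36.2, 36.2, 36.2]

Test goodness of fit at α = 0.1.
Chi-square goodness of fit test:
H₀: observed counts match expected distribution
H₁: observed counts differ from expected distribution
df = k - 1 = 3
χ² = Σ(O - E)²/E
   = (38 - 36.4)²/36.4 + (45 - 36.2)²/36.2 + (36 - 36.2)²/36.2 + (26 - 36.2)²/36.2
   = 0.070 + 2.139 + 0.001 + 2.874
   = 5.08
p-value = 0.1657

Since p-value > α = 0.1, we fail to reject H₀.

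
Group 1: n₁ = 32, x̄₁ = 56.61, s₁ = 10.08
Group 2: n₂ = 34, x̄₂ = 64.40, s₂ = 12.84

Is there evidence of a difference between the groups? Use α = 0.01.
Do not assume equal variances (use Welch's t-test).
Welch's two-sample t-test:
H₀: μ₁ = μ₂
H₁: μ₁ ≠ μ₂
s₁²/n₁ = 10.08²/32 = 3.1752,  s₂²/n₂ = 12.84²/34 = 4.8490
SE = √(s₁²/n₁ + s₂²/n₂) = √(3.1752 + 4.8490) = 2.8327
df (Welch-Satterthwaite) = (s₁²/n₁ + s₂²/n₂)² / [(s₁²/n₁)²/(n₁-1) + (s₂²/n₂)²/(n₂-1)] ≈ 62.05
t = (x̄₁ - x̄₂) / SE = (56.61 - 64.40) / 2.8327 = -7.79 / 2.8327 = -2.750
p-value = 0.0078

Since p-value < α = 0.01, we reject H₀.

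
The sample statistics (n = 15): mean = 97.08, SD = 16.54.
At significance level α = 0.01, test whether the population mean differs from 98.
One-sample t-test:
H₀: μ = 98
H₁: μ ≠ 98
df = n - 1 = 14
t = (x̄ - μ₀) / (s/√n) = (97.08 - 98) / (16.54/√15) = -0.215
p-value = 0.8325

Since p-value > α = 0.01, we fail to reject H₀.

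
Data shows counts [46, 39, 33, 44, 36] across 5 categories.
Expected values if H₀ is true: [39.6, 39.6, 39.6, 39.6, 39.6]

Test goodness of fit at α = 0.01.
Chi-square goodness of fit test:
H₀: observed counts match expected distribution
H₁: observed counts differ from expected distribution
df = k - 1 = 4
χ² = Σ(O - E)²/E
   = (46 - 39.6)²/39.6 + (39 - 39.6)²/39.6 + (33 - 39.6)²/39.6 + (44 - 39.6)²/39.6 + (36 - 39.6)²/39.6
   = 1.034 + 0.009 + 1.100 + 0.489 + 0.327
   = 2.96
p-value = 0.5646

Since p-value > α = 0.01, we fail to reject H₀.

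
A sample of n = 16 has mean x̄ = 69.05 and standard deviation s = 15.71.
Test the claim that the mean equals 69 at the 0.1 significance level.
One-sample t-test:
H₀: μ = 69
H₁: μ ≠ 69
df = n - 1 = 15
t = (x̄ - μ₀) / (s/√n) = (69.05 - 69) / (15.71/√16) = 0.013
p-value = 0.9900

Since p-value > α = 0.1, we fail to reject H₀.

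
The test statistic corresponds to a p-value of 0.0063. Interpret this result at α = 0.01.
Since p = 0.0063 < α = 0.01, reject H₀.
There is sufficient evidence to reject the null hypothesis; the result is statistically significant at the 0.01 level.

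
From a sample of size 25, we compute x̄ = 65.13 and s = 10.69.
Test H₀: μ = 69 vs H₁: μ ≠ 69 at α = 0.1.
One-sample t-test:
H₀: μ = 69
H₁: μ ≠ 69
df = n - 1 = 24
t = (x̄ - μ₀) / (s/√n) = (65.13 - 69) / (10.69/√25) = -1.810
p-value = 0.0828

Since p-value < α = 0.1, we reject H₀.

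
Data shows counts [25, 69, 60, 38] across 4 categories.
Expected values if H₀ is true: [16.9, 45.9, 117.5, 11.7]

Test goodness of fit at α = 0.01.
Chi-square goodness of fit test:
H₀: observed counts match expected distribution
H₁: observed counts differ from expected distribution
df = k - 1 = 3
χ² = Σ(O - E)²/E
   = (25 - 16.9)²/16.9 + (69 - 45.9)²/45.9 + (60 - 117.5)²/117.5 + (38 - 11.7)²/11.7
   = 3.882 + 11.625 + 28.138 + 59.119
   = 102.76
p-value < 0.0001

Since p-value < α = 0.01, we reject H₀.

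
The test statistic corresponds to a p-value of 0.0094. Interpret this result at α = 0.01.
Since p = 0.0094 < α = 0.01, reject H₀.
There is sufficient evidence to reject the null hypothesis; the result is statistically significant at the 0.01 level.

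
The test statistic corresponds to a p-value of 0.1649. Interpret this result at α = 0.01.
Since p = 0.1649 > α = 0.01, fail to reject H₀.
There is insufficient evidence to reject the null hypothesis; the result is not statistically significant at the 0.01 level.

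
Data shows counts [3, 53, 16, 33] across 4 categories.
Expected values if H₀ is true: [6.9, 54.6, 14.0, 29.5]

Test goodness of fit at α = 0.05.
Chi-square goodness of fit test:
H₀: observed counts match expected distribution
H₁: observed counts differ from expected distribution
df = k - 1 = 3
χ² = Σ(O - E)²/E
   = (3 - 6.9)²/6.9 + (53 - 54.6)²/54.6 + (16 - 14.0)²/14.0 + (33 - 29.5)²/29.5
   = 2.204 + 0.047 + 0.286 + 0.415
   = 2.95
p-value = 0.3991

Since p-value > α = 0.05, we fail to reject H₀.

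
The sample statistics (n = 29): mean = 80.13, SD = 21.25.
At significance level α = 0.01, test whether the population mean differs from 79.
One-sample t-test:
H₀: μ = 79
H₁: μ ≠ 79
df = n - 1 = 28
t = (x̄ - μ₀) / (s/√n) = (80.13 - 79) / (21.25/√29) = 0.286
p-value = 0.7767

Since p-value > α = 0.01, we fail to reject H₀.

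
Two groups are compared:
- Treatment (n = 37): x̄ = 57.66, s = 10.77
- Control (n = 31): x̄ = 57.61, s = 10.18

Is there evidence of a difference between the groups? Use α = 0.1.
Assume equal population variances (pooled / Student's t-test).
Student's two-sample t-test (equal variances):
H₀: μ₁ = μ₂
H₁: μ₁ ≠ μ₂
df = n₁ + n₂ - 2 = 66
Pooled variance s_p² = [(n₁-1)s₁² + (n₂-1)s₂²] / (n₁ + n₂ - 2) = [(36)(10.77²) + (30)(10.18²)] / 66 = 110.3745
SE = √(s_p²(1/n₁ + 1/n₂)) = √(110.3745 × (1/37 + 1/31)) = 2.5580
t = (x̄₁ - x̄₂) / SE = (57.66 - 57.61) / 2.5580 = 0.05 / 2.5580 = 0.020
p-value = 0.9845

Since p-value > α = 0.1, we fail to reject H₀.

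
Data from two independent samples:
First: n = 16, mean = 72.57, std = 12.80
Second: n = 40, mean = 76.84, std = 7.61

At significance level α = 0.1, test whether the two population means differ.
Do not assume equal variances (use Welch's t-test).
Welch's two-sample t-test:
H₀: μ₁ = μ₂
H₁: μ₁ ≠ μ₂
s₁²/n₁ = 12.80²/16 = 10.2400,  s₂²/n₂ = 7.61²/40 = 1.4478
SE = √(s₁²/n₁ + s₂²/n₂) = √(10.2400 + 1.4478) = 3.4187
df (Welch-Satterthwaite) = (s₁²/n₁ + s₂²/n₂)² / [(s₁²/n₁)²/(n₁-1) + (s₂²/n₂)²/(n₂-1)] ≈ 19.39
t = (x̄₁ - x̄₂) / SE = (72.57 - 76.84) / 3.4187 = -4.27 / 3.4187 = -1.249
p-value = 0.2265

Since p-value > α = 0.1, we fail to reject H₀.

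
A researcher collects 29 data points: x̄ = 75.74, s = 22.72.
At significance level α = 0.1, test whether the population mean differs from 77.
One-sample t-test:
H₀: μ = 77
H₁: μ ≠ 77
df = n - 1 = 28
t = (x̄ - μ₀) / (s/√n) = (75.74 - 77) / (22.72/√29) = -0.299
p-value = 0.7674

Since p-value > α = 0.1, we fail to reject H₀.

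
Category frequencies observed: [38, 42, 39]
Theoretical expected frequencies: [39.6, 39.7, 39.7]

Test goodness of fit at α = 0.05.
Chi-square goodness of fit test:
H₀: observed counts match expected distribution
H₁: observed counts differ from expected distribution
df = k - 1 = 2
χ² = Σ(O - E)²/E
   = (38 - 39.6)²/39.6 + (42 - 39.7)²/39.7 + (39 - 39.7)²/39.7
   = 0.065 + 0.133 + 0.012
   = 0.21
p-value = 0.9002

Since p-value > α = 0.05, we fail to reject H₀.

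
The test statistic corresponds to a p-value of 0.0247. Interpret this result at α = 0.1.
Since p = 0.0247 < α = 0.1, reject H₀.
There is sufficient evidence to reject the null hypothesis; the result is statistically significant at the 0.1 level.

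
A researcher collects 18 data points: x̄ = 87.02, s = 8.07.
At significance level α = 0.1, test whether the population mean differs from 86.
One-sample t-test:
H₀: μ = 86
H₁: μ ≠ 86
df = n - 1 = 17
t = (x̄ - μ₀) / (s/√n) = (87.02 - 86) / (8.07/√18) = 0.536
p-value = 0.5987

Since p-value > α = 0.1, we fail to reject H₀.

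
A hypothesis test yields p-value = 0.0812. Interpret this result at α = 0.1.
Since p = 0.0812 < α = 0.1, reject H₀.
There is sufficient evidence to reject the null hypothesis; the result is statistically significant at the 0.1 level.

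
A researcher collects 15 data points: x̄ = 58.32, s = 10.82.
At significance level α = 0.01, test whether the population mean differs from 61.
One-sample t-test:
H₀: μ = 61
H₁: μ ≠ 61
df = n - 1 = 14
t = (x̄ - μ₀) / (s/√n) = (58.32 - 61) / (10.82/√15) = -0.959
p-value = 0.3537

Since p-value > α = 0.01, we fail to reject H₀.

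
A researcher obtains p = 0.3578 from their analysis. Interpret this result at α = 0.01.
Since p = 0.3578 > α = 0.01, fail to reject H₀.
There is insufficient evidence to reject the null hypothesis; the result is not statistically significant at the 0.01 level.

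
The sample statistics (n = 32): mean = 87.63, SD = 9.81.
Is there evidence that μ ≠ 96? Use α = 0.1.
One-sample t-test:
H₀: μ = 96
H₁: μ ≠ 96
df = n - 1 = 31
t = (x̄ - μ₀) / (s/√n) = (87.63 - 96) / (9.81/√32) = -4.826
p-value < 0.0001

Since p-value < α = 0.1, we reject H₀.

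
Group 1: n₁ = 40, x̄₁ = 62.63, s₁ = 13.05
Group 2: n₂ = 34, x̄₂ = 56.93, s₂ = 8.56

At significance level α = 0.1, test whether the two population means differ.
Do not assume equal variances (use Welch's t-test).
Welch's two-sample t-test:
H₀: μ₁ = μ₂
H₁: μ₁ ≠ μ₂
s₁²/n₁ = 13.05²/40 = 4.2576,  s₂²/n₂ = 8.56²/34 = 2.1551
SE = √(s₁²/n₁ + s₂²/n₂) = √(4.2576 + 2.1551) = 2.5323
df (Welch-Satterthwaite) = (s₁²/n₁ + s₂²/n₂)² / [(s₁²/n₁)²/(n₁-1) + (s₂²/n₂)²/(n₂-1)] ≈ 67.91
t = (x̄₁ - x̄₂) / SE = (62.63 - 56.93) / 2.5323 = 5.70 / 2.5323 = 2.251
p-value = 0.0276

Since p-value < α = 0.1, we reject H₀.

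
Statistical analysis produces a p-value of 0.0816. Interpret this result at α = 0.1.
Since p = 0.0816 < α = 0.1, reject H₀.
There is sufficient evidence to reject the null hypothesis; the result is statistically significant at the 0.1 level.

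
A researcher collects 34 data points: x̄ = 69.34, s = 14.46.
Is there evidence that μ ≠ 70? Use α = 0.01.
One-sample t-test:
H₀: μ = 70
H₁: μ ≠ 70
df = n - 1 = 33
t = (x̄ - μ₀) / (s/√n) = (69.34 - 70) / (14.46/√34) = -0.266
p-value = 0.7918

Since p-value > α = 0.01, we fail to reject H₀.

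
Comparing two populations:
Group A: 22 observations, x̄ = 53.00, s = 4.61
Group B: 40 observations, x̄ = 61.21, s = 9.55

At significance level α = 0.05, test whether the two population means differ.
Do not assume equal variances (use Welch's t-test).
Welch's two-sample t-test:
H₀: μ₁ = μ₂
H₁: μ₁ ≠ μ₂
s₁²/n₁ = 4.61²/22 = 0.9660,  s₂²/n₂ = 9.55²/40 = 2.2801
SE = √(s₁²/n₁ + s₂²/n₂) = √(0.9660 + 2.2801) = 1.8017
df (Welch-Satterthwaite) = (s₁²/n₁ + s₂²/n₂)² / [(s₁²/n₁)²/(n₁-1) + (s₂²/n₂)²/(n₂-1)] ≈ 59.28
t = (x̄₁ - x̄₂) / SE = (53.00 - 61.21) / 1.8017 = -8.21 / 1.8017 = -4.557
p-value < 0.0001

Since p-value < α = 0.05, we reject H₀.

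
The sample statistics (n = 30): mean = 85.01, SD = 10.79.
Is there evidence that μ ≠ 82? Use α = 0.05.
One-sample t-test:
H₀: μ = 82
H₁: μ ≠ 82
df = n - 1 = 29
t = (x̄ - μ₀) / (s/√n) = (85.01 - 82) / (10.79/√30) = 1.528
p-value = 0.1374

Since p-value > α = 0.05, we fail to reject H₀.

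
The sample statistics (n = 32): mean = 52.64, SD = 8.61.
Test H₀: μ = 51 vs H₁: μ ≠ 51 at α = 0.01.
One-sample t-test:
H₀: μ = 51
H₁: μ ≠ 51
df = n - 1 = 31
t = (x̄ - μ₀) / (s/√n) = (52.64 - 51) / (8.61/√32) = 1.077
p-value = 0.2896

Since p-value > α = 0.01, we fail to reject H₀.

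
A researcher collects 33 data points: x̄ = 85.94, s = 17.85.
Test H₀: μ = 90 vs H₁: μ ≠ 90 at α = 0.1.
One-sample t-test:
H₀: μ = 90
H₁: μ ≠ 90
df = n - 1 = 32
t = (x̄ - μ₀) / (s/√n) = (85.94 - 90) / (17.85/√33) = -1.307
p-value = 0.2007

Since p-value > α = 0.1, we fail to reject H₀.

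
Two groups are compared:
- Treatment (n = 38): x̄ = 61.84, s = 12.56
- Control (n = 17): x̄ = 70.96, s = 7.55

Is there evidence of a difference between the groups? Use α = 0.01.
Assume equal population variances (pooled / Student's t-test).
Student's two-sample t-test (equal variances):
H₀: μ₁ = μ₂
H₁: μ₁ ≠ μ₂
df = n₁ + n₂ - 2 = 53
Pooled variance s_p² = [(n₁-1)s₁² + (n₂-1)s₂²] / (n₁ + n₂ - 2) = [(37)(12.56²) + (16)(7.55²)] / 53 = 127.3382
SE = √(s_p²(1/n₁ + 1/n₂)) = √(127.3382 × (1/38 + 1/17)) = 3.2926
t = (x̄₁ - x̄₂) / SE = (61.84 - 70.96) / 3.2926 = -9.12 / 3.2926 = -2.770
p-value = 0.0077

Since p-value < α = 0.01, we reject H₀.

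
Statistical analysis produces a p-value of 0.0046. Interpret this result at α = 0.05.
Since p = 0.0046 < α = 0.05, reject H₀.
There is sufficient evidence to reject the null hypothesis; the result is statistically significant at the 0.05 level.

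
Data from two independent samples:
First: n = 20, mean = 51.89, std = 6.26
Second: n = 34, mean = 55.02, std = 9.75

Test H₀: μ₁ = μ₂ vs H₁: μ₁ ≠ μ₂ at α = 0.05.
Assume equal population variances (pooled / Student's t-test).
Student's two-sample t-test (equal variances):
H₀: μ₁ = μ₂
H₁: μ₁ ≠ μ₂
df = n₁ + n₂ - 2 = 52
Pooled variance s_p² = [(n₁-1)s₁² + (n₂-1)s₂²] / (n₁ + n₂ - 2) = [(19)(6.26²) + (33)(9.75²)] / 52 = 74.6467
SE = √(s_p²(1/n₁ + 1/n₂)) = √(74.6467 × (1/20 + 1/34)) = 2.4347
t = (x̄₁ - x̄₂) / SE = (51.89 - 55.02) / 2.4347 = -3.13 / 2.4347 = -1.286
p-value = 0.2043

Since p-value > α = 0.05, we fail to reject H₀.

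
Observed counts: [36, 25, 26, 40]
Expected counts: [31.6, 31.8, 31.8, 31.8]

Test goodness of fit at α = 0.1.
Chi-square goodness of fit test:
H₀: observed counts match expected distribution
H₁: observed counts differ from expected distribution
df = k - 1 = 3
χ² = Σ(O - E)²/E
   = (36 - 31.6)²/31.6 + (25 - 31.8)²/31.8 + (26 - 31.8)²/31.8 + (40 - 31.8)²/31.8
   = 0.613 + 1.454 + 1.058 + 2.114
   = 5.24
p-value = 0.1551

Since p-value > α = 0.1, we fail to reject H₀.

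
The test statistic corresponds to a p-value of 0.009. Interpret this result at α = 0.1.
Since p = 0.009 < α = 0.1, reject H₀.
There is sufficient evidence to reject the null hypothesis; the result is statistically significant at the 0.1 level.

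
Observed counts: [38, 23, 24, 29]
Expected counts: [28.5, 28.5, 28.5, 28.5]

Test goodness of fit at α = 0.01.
Chi-square goodness of fit test:
H₀: observed counts match expected distribution
H₁: observed counts differ from expected distribution
df = k - 1 = 3
χ² = Σ(O - E)²/E
   = (38 - 28.5)²/28.5 + (23 - 28.5)²/28.5 + (24 - 28.5)²/28.5 + (29 - 28.5)²/28.5
   = 3.167 + 1.061 + 0.711 + 0.009
   = 4.95
p-value = 0.1757

Since p-value > α = 0.01, we fail to reject H₀.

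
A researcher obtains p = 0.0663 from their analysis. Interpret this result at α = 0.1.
Since p = 0.0663 < α = 0.1, reject H₀.
There is sufficient evidence to reject the null hypothesis; the result is statistically significant at the 0.1 level.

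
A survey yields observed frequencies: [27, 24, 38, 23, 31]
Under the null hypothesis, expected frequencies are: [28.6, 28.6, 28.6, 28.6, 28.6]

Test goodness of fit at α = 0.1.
Chi-square goodness of fit test:
H₀: observed counts match expected distribution
H₁: observed counts differ from expected distribution
df = k - 1 = 4
χ² = Σ(O - E)²/E
   = (27 - 28.6)²/28.6 + (24 - 28.6)²/28.6 + (38 - 28.6)²/28.6 + (23 - 28.6)²/28.6 + (31 - 28.6)²/28.6
   = 0.090 + 0.740 + 3.090 + 1.097 + 0.201
   = 5.22
p-value = 0.2658

Since p-value > α = 0.1, we fail to reject H₀.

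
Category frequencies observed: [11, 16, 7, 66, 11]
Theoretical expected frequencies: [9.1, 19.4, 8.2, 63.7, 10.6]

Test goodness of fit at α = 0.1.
Chi-square goodness of fit test:
H₀: observed counts match expected distribution
H₁: observed counts differ from expected distribution
df = k - 1 = 4
χ² = Σ(O - E)²/E
   = (11 - 9.1)²/9.1 + (16 - 19.4)²/19.4 + (7 - 8.2)²/8.2 + (66 - 63.7)²/63.7 + (11 - 10.6)²/10.6
   = 0.397 + 0.596 + 0.176 + 0.083 + 0.015
   = 1.27
p-value = 0.8671

Since p-value > α = 0.1, we fail to reject H₀.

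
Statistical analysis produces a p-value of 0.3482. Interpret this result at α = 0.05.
Since p = 0.3482 > α = 0.05, fail to reject H₀.
There is insufficient evidence to reject the null hypothesis; the result is not statistically significant at the 0.05 level.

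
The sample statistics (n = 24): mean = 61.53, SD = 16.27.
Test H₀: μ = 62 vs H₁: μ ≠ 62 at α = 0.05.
One-sample t-test:
H₀: μ = 62
H₁: μ ≠ 62
df = n - 1 = 23
t = (x̄ - μ₀) / (s/√n) = (61.53 - 62) / (16.27/√24) = -0.142
p-value = 0.8887

Since p-value > α = 0.05, we fail to reject H₀.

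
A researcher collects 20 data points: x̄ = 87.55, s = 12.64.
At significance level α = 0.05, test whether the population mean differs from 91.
One-sample t-test:
H₀: μ = 91
H₁: μ ≠ 91
df = n - 1 = 19
t = (x̄ - μ₀) / (s/√n) = (87.55 - 91) / (12.64/√20) = -1.221
p-value = 0.2372

Since p-value > α = 0.05, we fail to reject H₀.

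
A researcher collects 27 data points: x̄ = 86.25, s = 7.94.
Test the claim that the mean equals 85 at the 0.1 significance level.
One-sample t-test:
H₀: μ = 85
H₁: μ ≠ 85
df = n - 1 = 26
t = (x̄ - μ₀) / (s/√n) = (86.25 - 85) / (7.94/√27) = 0.818
p-value = 0.4208

Since p-value > α = 0.1, we fail to reject H₀.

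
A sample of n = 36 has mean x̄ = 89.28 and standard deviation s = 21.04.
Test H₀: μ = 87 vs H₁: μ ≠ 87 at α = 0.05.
One-sample t-test:
H₀: μ = 87
H₁: μ ≠ 87
df = n - 1 = 35
t = (x̄ - μ₀) / (s/√n) = (89.28 - 87) / (21.04/√36) = 0.650
p-value = 0.5198

Since p-value > α = 0.05, we fail to reject H₀.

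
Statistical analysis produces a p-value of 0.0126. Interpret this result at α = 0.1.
Since p = 0.0126 < α = 0.1, reject H₀.
There is sufficient evidence to reject the null hypothesis; the result is statistically significant at the 0.1 level.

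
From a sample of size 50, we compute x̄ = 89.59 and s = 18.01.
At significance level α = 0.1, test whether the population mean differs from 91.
One-sample t-test:
H₀: μ = 91
H₁: μ ≠ 91
df = n - 1 = 49
t = (x̄ - μ₀) / (s/√n) = (89.59 - 91) / (18.01/√50) = -0.554
p-value = 0.5824

Since p-value > α = 0.1, we fail to reject H₀.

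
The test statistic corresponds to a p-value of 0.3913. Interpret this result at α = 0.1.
Since p = 0.3913 > α = 0.1, fail to reject H₀.
There is insufficient evidence to reject the null hypothesis; the result is not statistically significant at the 0.1 level.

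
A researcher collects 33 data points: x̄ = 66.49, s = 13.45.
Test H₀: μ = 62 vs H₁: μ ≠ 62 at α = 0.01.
One-sample t-test:
H₀: μ = 62
H₁: μ ≠ 62
df = n - 1 = 32
t = (x̄ - μ₀) / (s/√n) = (66.49 - 62) / (13.45/√33) = 1.918
p-value = 0.0641

Since p-value > α = 0.01, we fail to reject H₀.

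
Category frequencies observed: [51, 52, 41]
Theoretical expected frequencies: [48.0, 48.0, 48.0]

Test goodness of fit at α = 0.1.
Chi-square goodness of fit test:
H₀: observed counts match expected distribution
H₁: observed counts differ from expected distribution
df = k - 1 = 2
χ² = Σ(O - E)²/E
   = (51 - 48.0)²/48.0 + (52 - 48.0)²/48.0 + (41 - 48.0)²/48.0
   = 0.188 + 0.333 + 1.021
   = 1.54
p-value = 0.4626

Since p-value > α = 0.1, we fail to reject H₀.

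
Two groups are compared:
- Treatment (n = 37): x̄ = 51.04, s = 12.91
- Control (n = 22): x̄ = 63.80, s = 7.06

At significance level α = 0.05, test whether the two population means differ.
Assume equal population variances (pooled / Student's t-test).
Student's two-sample t-test (equal variances):
H₀: μ₁ = μ₂
H₁: μ₁ ≠ μ₂
df = n₁ + n₂ - 2 = 57
Pooled variance s_p² = [(n₁-1)s₁² + (n₂-1)s₂²] / (n₁ + n₂ - 2) = [(36)(12.91²) + (21)(7.06²)] / 57 = 123.6275
SE = √(s_p²(1/n₁ + 1/n₂)) = √(123.6275 × (1/37 + 1/22)) = 2.9934
t = (x̄₁ - x̄₂) / SE = (51.04 - 63.80) / 2.9934 = -12.76 / 2.9934 = -4.263
p-value = 0.0001

Since p-value < α = 0.05, we reject H₀.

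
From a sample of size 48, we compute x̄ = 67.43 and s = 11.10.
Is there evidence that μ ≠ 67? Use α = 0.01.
One-sample t-test:
H₀: μ = 67
H₁: μ ≠ 67
df = n - 1 = 47
t = (x̄ - μ₀) / (s/√n) = (67.43 - 67) / (11.10/√48) = 0.268
p-value = 0.7896

Since p-value > α = 0.01, we fail to reject H₀.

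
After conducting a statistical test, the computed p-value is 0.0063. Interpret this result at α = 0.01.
Since p = 0.0063 < α = 0.01, reject H₀.
There is sufficient evidence to reject the null hypothesis; the result is statistically significant at the 0.01 level.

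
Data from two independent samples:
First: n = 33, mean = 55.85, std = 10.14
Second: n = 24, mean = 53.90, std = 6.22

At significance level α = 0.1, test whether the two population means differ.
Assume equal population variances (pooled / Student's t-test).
Student's two-sample t-test (equal variances):
H₀: μ₁ = μ₂
H₁: μ₁ ≠ μ₂
df = n₁ + n₂ - 2 = 55
Pooled variance s_p² = [(n₁-1)s₁² + (n₂-1)s₂²] / (n₁ + n₂ - 2) = [(32)(10.14²) + (23)(6.22²)] / 55 = 76.0011
SE = √(s_p²(1/n₁ + 1/n₂)) = √(76.0011 × (1/33 + 1/24)) = 2.3388
t = (x̄₁ - x̄₂) / SE = (55.85 - 53.90) / 2.3388 = 1.95 / 2.3388 = 0.834
p-value = 0.4080

Since p-value > α = 0.1, we fail to reject H₀.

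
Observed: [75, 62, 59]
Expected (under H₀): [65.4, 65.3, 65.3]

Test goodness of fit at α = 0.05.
Chi-square goodness of fit test:
H₀: observed counts match expected distribution
H₁: observed counts differ from expected distribution
df = k - 1 = 2
χ² = Σ(O - E)²/E
   = (75 - 65.4)²/65.4 + (62 - 65.3)²/65.3 + (59 - 65.3)²/65.3
   = 1.409 + 0.167 + 0.608
   = 2.18
p-value = 0.3356

Since p-value > α = 0.05, we fail to reject H₀.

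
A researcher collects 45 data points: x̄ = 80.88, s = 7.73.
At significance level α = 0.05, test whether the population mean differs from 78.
One-sample t-test:
H₀: μ = 78
H₁: μ ≠ 78
df = n - 1 = 44
t = (x̄ - μ₀) / (s/√n) = (80.88 - 78) / (7.73/√45) = 2.499
p-value = 0.0162

Since p-value < α = 0.05, we reject H₀.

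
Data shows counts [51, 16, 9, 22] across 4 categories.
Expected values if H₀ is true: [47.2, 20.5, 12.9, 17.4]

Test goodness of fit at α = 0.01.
Chi-square goodness of fit test:
H₀: observed counts match expected distribution
H₁: observed counts differ from expected distribution
df = k - 1 = 3
χ² = Σ(O - E)²/E
   = (51 - 47.2)²/47.2 + (16 - 20.5)²/20.5 + (9 - 12.9)²/12.9 + (22 - 17.4)²/17.4
   = 0.306 + 0.988 + 1.179 + 1.216
   = 3.69
p-value = 0.2971

Since p-value > α = 0.01, we fail to reject H₀.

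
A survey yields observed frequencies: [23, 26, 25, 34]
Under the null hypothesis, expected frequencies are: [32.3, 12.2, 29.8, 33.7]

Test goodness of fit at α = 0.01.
Chi-square goodness of fit test:
H₀: observed counts match expected distribution
H₁: observed counts differ from expected distribution
df = k - 1 = 3
χ² = Σ(O - E)²/E
   = (23 - 32.3)²/32.3 + (26 - 12.2)²/12.2 + (25 - 29.8)²/29.8 + (34 - 33.7)²/33.7
   = 2.678 + 15.610 + 0.773 + 0.003
   = 19.06
p-value = 0.0003

Since p-value < α = 0.01, we reject H₀.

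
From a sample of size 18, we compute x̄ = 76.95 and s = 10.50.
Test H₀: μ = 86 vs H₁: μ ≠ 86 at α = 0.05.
One-sample t-test:
H₀: μ = 86
H₁: μ ≠ 86
df = n - 1 = 17
t = (x̄ - μ₀) / (s/√n) = (76.95 - 86) / (10.50/√18) = -3.657
p-value = 0.0020

Since p-value < α = 0.05, we reject H₀.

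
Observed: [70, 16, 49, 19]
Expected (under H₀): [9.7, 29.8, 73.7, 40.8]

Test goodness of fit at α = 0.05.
Chi-square goodness of fit test:
H₀: observed counts match expected distribution
H₁: observed counts differ from expected distribution
df = k - 1 = 3
χ² = Σ(O - E)²/E
   = (70 - 9.7)²/9.7 + (16 - 29.8)²/29.8 + (49 - 73.7)²/73.7 + (19 - 40.8)²/40.8
   = 374.855 + 6.391 + 8.278 + 11.648
   = 401.17
p-value < 0.0001

Since p-value < α = 0.05, we reject H₀.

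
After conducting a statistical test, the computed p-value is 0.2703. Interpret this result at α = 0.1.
Since p = 0.2703 > α = 0.1, fail to reject H₀.
There is insufficient evidence to reject the null hypothesis; the result is not statistically significant at the 0.1 level.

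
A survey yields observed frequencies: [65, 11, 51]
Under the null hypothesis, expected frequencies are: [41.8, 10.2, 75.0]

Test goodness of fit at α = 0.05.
Chi-square goodness of fit test:
H₀: observed counts match expected distribution
H₁: observed counts differ from expected distribution
df = k - 1 = 2
χ² = Σ(O - E)²/E
   = (65 - 41.8)²/41.8 + (11 - 10.2)²/10.2 + (51 - 75.0)²/75.0
   = 12.877 + 0.063 + 7.680
   = 20.62
p-value < 0.0001

Since p-value < α = 0.05, we reject H₀.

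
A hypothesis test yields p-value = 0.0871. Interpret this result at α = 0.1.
Since p = 0.0871 < α = 0.1, reject H₀.
There is sufficient evidence to reject the null hypothesis; the result is statistically significant at the 0.1 level.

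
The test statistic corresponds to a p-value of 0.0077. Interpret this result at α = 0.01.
Since p = 0.0077 < α = 0.01, reject H₀.
There is sufficient evidence to reject the null hypothesis; the result is statistically significant at the 0.01 level.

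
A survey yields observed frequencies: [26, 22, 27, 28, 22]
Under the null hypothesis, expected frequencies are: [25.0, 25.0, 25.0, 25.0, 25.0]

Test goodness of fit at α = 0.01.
Chi-square goodness of fit test:
H₀: observed counts match expected distribution
H₁: observed counts differ from expected distribution
df = k - 1 = 4
χ² = Σ(O - E)²/E
   = (26 - 25.0)²/25.0 + (22 - 25.0)²/25.0 + (27 - 25.0)²/25.0 + (28 - 25.0)²/25.0 + (22 - 25.0)²/25.0
   = 0.040 + 0.360 + 0.160 + 0.360 + 0.360
   = 1.28
p-value = 0.8648

Since p-value > α = 0.01, we fail to reject H₀.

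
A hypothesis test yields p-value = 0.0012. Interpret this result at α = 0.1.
Since p = 0.0012 < α = 0.1, reject H₀.
There is sufficient evidence to reject the null hypothesis; the result is statistically significant at the 0.1 level.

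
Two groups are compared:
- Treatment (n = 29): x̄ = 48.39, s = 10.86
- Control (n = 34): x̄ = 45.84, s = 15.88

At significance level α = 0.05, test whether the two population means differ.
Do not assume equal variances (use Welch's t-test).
Welch's two-sample t-test:
H₀: μ₁ = μ₂
H₁: μ₁ ≠ μ₂
s₁²/n₁ = 10.86²/29 = 4.0669,  s₂²/n₂ = 15.88²/34 = 7.4169
SE = √(s₁²/n₁ + s₂²/n₂) = √(4.0669 + 7.4169) = 3.3888
df (Welch-Satterthwaite) = (s₁²/n₁ + s₂²/n₂)² / [(s₁²/n₁)²/(n₁-1) + (s₂²/n₂)²/(n₂-1)] ≈ 58.41
t = (x̄₁ - x̄₂) / SE = (48.39 - 45.84) / 3.3888 = 2.55 / 3.3888 = 0.752
p-value = 0.4548

Since p-value > α = 0.05, we fail to reject H₀.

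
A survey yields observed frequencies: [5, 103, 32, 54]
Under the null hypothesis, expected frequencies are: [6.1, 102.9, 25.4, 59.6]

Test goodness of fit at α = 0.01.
Chi-square goodness of fit test:
H₀: observed counts match expected distribution
H₁: observed counts differ from expected distribution
df = k - 1 = 3
χ² = Σ(O - E)²/E
   = (5 - 6.1)²/6.1 + (103 - 102.9)²/102.9 + (32 - 25.4)²/25.4 + (54 - 59.6)²/59.6
   = 0.198 + 0.000 + 1.715 + 0.526
   = 2.44
p-value = 0.4863

Since p-value > α = 0.01, we fail to reject H₀.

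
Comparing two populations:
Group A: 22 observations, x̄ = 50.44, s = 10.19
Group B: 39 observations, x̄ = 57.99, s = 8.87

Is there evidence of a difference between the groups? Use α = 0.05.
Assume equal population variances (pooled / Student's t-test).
Student's two-sample t-test (equal variances):
H₀: μ₁ = μ₂
H₁: μ₁ ≠ μ₂
df = n₁ + n₂ - 2 = 59
Pooled variance s_p² = [(n₁-1)s₁² + (n₂-1)s₂²] / (n₁ + n₂ - 2) = [(21)(10.19²) + (38)(8.87²)] / 59 = 87.6319
SE = √(s_p²(1/n₁ + 1/n₂)) = √(87.6319 × (1/22 + 1/39)) = 2.4960
t = (x̄₁ - x̄₂) / SE = (50.44 - 57.99) / 2.4960 = -7.55 / 2.4960 = -3.025
p-value = 0.0037

Since p-value < α = 0.05, we reject H₀.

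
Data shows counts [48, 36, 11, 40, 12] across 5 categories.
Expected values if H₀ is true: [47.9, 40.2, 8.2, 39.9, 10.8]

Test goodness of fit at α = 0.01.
Chi-square goodness of fit test:
H₀: observed counts match expected distribution
H₁: observed counts differ from expected distribution
df = k - 1 = 4
χ² = Σ(O - E)²/E
   = (48 - 47.9)²/47.9 + (36 - 40.2)²/40.2 + (11 - 8.2)²/8.2 + (40 - 39.9)²/39.9 + (12 - 10.8)²/10.8
   = 0.000 + 0.439 + 0.956 + 0.000 + 0.133
   = 1.53
p-value = 0.8215

Since p-value > α = 0.01, we fail to reject H₀.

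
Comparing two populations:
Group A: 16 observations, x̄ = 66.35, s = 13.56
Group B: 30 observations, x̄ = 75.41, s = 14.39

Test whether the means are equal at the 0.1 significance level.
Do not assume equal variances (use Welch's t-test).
Welch's two-sample t-test:
H₀: μ₁ = μ₂
H₁: μ₁ ≠ μ₂
s₁²/n₁ = 13.56²/16 = 11.4921,  s₂²/n₂ = 14.39²/30 = 6.9024
SE = √(s₁²/n₁ + s₂²/n₂) = √(11.4921 + 6.9024) = 4.2889
df (Welch-Satterthwaite) = (s₁²/n₁ + s₂²/n₂)² / [(s₁²/n₁)²/(n₁-1) + (s₂²/n₂)²/(n₂-1)] ≈ 32.39
t = (x̄₁ - x̄₂) / SE = (66.35 - 75.41) / 4.2889 = -9.06 / 4.2889 = -2.112
p-value = 0.0424

Since p-value < α = 0.1, we reject H₀.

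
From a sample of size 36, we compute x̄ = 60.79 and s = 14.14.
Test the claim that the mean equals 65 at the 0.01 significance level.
One-sample t-test:
H₀: μ = 65
H₁: μ ≠ 65
df = n - 1 = 35
t = (x̄ - μ₀) / (s/√n) = (60.79 - 65) / (14.14/√36) = -1.786
p-value = 0.0827

Since p-value > α = 0.01, we fail to reject H₀.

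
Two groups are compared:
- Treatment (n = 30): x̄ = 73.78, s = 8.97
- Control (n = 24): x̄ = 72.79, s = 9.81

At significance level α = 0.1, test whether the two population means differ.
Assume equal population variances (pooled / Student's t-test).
Student's two-sample t-test (equal variances):
H₀: μ₁ = μ₂
H₁: μ₁ ≠ μ₂
df = n₁ + n₂ - 2 = 52
Pooled variance s_p² = [(n₁-1)s₁² + (n₂-1)s₂²] / (n₁ + n₂ - 2) = [(29)(8.97²) + (23)(9.81²)] / 52 = 87.4384
SE = √(s_p²(1/n₁ + 1/n₂)) = √(87.4384 × (1/30 + 1/24)) = 2.5608
t = (x̄₁ - x̄₂) / SE = (73.78 - 72.79) / 2.5608 = 0.99 / 2.5608 = 0.387
p-value = 0.7006

Since p-value > α = 0.1, we fail to reject H₀.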